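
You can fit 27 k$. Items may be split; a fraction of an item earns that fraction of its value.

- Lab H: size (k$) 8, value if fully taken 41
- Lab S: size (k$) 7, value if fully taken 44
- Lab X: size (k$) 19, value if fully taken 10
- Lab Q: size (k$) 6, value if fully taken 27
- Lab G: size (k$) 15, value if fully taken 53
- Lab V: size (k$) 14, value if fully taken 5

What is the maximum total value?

133.2

Best value per unit of size first: Lab S 44/7≈6.29, Lab H 41/8≈5.12, Lab Q 27/6≈4.5, Lab G 53/15≈3.53, Lab X 10/19≈0.526, Lab V 5/14≈0.357.
Lab S: take in full, 7 k$ for value 44 ; 20 left.
All 8 k$ of Lab H fit (value 41) ; 12 remain.
Lab Q: take in full, 6 k$ for value 27 ; 6 left.
Only 6 k$ remain; take 6/15 of Lab G for value 53×6/15 = 21.2.
Total value = 133.2.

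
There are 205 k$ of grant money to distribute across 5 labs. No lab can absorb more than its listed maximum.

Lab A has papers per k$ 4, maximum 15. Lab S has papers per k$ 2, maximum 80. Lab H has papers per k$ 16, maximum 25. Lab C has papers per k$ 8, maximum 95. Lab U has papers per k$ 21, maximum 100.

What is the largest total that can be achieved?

3140

Highest papers per k$ first: Lab U 21 > Lab H 16 > Lab C 8 > Lab A 4 > Lab S 2.
Lab U takes 100 to reach its cap of 100 → 105 left.
Lab H takes 25 to reach its cap of 25 → 80 left.
Only 80 left; Lab C takes them to reach 80.
Total = 16×25 + 8×80 + 21×100 = 3140.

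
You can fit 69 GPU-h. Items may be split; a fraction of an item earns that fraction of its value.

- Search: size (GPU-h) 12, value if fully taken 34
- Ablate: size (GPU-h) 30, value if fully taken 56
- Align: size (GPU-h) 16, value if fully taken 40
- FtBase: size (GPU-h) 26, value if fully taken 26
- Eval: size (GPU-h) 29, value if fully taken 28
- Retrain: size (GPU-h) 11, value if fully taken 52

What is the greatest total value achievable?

182

Best value per unit of size first: Retrain 52/11≈4.73, Search 34/12≈2.83, Align 40/16≈2.5, Ablate 56/30≈1.87, FtBase 26/26≈1, Eval 28/29≈0.966.
All 11 GPU-h of Retrain fit (value 52) → 58 remain.
All 12 GPU-h of Search fit (value 34) → 46 remain.
Take all of Align (16 GPU-h, value 40) → 30 GPU-h left.
All 30 GPU-h of Ablate fit (value 56) → 0 remain.
Total value = 182.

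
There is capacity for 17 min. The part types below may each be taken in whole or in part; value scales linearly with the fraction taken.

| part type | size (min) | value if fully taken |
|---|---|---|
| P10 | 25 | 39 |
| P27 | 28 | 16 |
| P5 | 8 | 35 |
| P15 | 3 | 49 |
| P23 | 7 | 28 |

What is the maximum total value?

108

Best value per unit of size first: P15 49/3≈16.3, P5 35/8≈4.38, P23 28/7≈4, P10 39/25≈1.56, P27 16/28≈0.571.
Take all of P15 (3 min, value 49) → 14 min left.
All 8 min of P5 fit (value 35) → 6 remain.
Only 6 min remain; take 6/7 of P23 for value 28×6/7 = 24.
Total value = 108.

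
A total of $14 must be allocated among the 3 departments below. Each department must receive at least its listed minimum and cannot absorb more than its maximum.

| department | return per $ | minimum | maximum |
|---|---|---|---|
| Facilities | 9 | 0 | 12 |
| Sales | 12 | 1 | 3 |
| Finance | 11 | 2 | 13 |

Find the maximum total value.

157

Meeting every minimum uses 0+1+2 = 3 $, leaving 11.
Order the departments by return per $: Sales 12 > Finance 11 > Facilities 9.
Sales takes 2 more to reach its cap of 3 — 9 left.
Finance has room for 11 more but only 9 remain, so it gets 11.
Total = 12×3 + 11×11 = 157.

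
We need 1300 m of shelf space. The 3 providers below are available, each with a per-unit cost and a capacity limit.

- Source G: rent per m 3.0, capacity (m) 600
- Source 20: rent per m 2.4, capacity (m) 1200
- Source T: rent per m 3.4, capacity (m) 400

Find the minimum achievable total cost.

3180

Use providers in increasing cost order.
Source 20 (2.4): use full 1200 → 100 m to go.
Take 100 from Source G at 3.0 to finish.
Source T: unused.
Cost = 1200×2.4 + 100×3.0 = 3180.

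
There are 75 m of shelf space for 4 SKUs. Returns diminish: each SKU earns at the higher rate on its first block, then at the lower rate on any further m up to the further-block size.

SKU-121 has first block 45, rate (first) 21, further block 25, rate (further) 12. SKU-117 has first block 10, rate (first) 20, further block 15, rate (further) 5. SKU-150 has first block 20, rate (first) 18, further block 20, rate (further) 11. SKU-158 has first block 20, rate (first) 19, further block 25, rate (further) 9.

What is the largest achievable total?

1525

Rank every tier by rate: SKU-121/T1 21 > SKU-117/T1 20 > SKU-158/T1 19 > SKU-150/T1 18 > SKU-121/T2 12 > SKU-150/T2 11 > SKU-158/T2 9 > SKU-117/T2 5.
Fill SKU-121 T1 block (45 at 21) → 30 left.
Fill SKU-117 T1 block (10 at 20) → 20 left.
SKU-158 T1 at 19: fill all 20 → 0 left.
Total = 21×45 + 20×10 + 19×20 = 1525.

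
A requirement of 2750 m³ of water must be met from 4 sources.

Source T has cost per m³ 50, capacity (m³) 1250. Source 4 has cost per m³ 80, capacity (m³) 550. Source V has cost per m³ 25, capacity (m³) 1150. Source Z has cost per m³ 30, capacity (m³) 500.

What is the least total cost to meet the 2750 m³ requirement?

98750

Fill from the cheapest source first.
Take 1150 from Source V at 25 → need 1600 more.
Take 500 from Source Z at 30 → need 1100 more.
Source T at 50: take 1100 of its 1250 → requirement met.
Source 4: unused.
Cost = 1150×25 + 500×30 + 1100×50 = 98750.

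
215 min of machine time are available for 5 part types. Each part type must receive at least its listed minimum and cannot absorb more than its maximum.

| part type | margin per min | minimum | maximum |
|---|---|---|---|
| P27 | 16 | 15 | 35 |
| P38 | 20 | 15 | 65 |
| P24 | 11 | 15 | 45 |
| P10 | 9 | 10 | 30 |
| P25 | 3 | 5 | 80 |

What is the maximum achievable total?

Meeting every minimum uses 15+15+15+10+5 = 60 min, leaving 155.
Rank by margin per min: P38 20 > P27 16 > P24 11 > P10 9 > P25 3.
P38: +50 to 65 (cap) ; 105 left.
Give P27 20 more to hit its cap of 35 ; 85 left.
P24: +30 to 45 (cap) ; 55 left.
P10 takes 20 more to reach its cap of 30 ; 35 left.
P25: +35 (room for 75) → 40. Pool exhausted.
Total = 16×35 + 20×65 + 11×45 + 9×30 + 3×40 = 2745.

2745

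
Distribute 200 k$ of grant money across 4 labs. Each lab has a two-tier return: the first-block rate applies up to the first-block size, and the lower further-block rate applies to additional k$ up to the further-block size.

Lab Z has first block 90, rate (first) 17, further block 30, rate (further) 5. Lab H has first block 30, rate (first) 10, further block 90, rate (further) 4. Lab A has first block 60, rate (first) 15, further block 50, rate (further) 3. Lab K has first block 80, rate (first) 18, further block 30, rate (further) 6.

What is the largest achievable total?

Rank every tier by rate: Lab K/T1 18 > Lab Z/T1 17 > Lab A/T1 15 > Lab H/T1 10 > Lab K/T2 6 > Lab Z/T2 5 > Lab H/T2 4 > Lab A/T2 3.
Lab K T1 at 18: fill all 80 — 120 left.
Lab Z/T1 (17): +90 — 30 left.
30 remain; put them into Lab A T1 at 15.
Total = 18×80 + 17×90 + 15×30 = 3420.

3420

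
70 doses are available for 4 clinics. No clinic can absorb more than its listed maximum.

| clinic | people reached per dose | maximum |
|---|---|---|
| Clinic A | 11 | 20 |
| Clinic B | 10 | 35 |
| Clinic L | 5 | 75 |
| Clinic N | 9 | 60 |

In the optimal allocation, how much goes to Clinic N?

Order the clinics by people reached per dose: Clinic A 11 > Clinic B 10 > Clinic N 9 > Clinic L 5.
Give Clinic A 20 to hit its cap of 20 — 50 left.
Clinic B: +35 to 35 (cap) — 15 left.
Clinic N: +15 (room for 60) → 15. Pool exhausted.

15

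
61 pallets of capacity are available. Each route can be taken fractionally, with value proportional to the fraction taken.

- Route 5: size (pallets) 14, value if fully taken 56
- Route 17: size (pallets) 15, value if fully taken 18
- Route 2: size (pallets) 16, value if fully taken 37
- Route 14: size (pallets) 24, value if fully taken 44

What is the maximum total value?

145.4

Best value per unit of size first: Route 5 56/14≈4, Route 2 37/16≈2.31, Route 14 44/24≈1.83, Route 17 18/15≈1.2.
All 14 pallets of Route 5 fit (value 56) — 47 remain.
All 16 pallets of Route 2 fit (value 37) — 31 remain.
All 24 pallets of Route 14 fit (value 44) — 7 remain.
Only 7 pallets remain; take 7/15 of Route 17 for value 18×7/15 = 8.4.
Total value = 145.4.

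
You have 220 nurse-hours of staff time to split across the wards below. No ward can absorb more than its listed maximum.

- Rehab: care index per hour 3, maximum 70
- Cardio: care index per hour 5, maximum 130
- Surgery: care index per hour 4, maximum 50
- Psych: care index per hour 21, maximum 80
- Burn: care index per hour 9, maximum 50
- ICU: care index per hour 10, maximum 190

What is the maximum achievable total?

Rank by care index per hour: Psych 21 > ICU 10 > Burn 9 > Cardio 5 > Surgery 4 > Rehab 3.
Give Psych 80 to hit its cap of 80 → 140 left.
Only 140 left; ICU takes them to reach 140.
Total = 21×80 + 10×140 = 3080.

3080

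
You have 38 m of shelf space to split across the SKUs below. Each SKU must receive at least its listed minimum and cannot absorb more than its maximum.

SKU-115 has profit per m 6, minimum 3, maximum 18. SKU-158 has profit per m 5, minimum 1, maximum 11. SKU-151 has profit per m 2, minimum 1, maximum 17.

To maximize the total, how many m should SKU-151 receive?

9

Meeting every minimum uses 3+1+1 = 5 m, leaving 33.
Highest profit per m first: SKU-115 6 > SKU-158 5 > SKU-151 2.
Give SKU-115 15 more to hit its cap of 18 — 18 left.
SKU-158 takes 10 more to reach its cap of 11 — 8 left.
SKU-151 has room for 16 more but only 8 remain, so it gets 9.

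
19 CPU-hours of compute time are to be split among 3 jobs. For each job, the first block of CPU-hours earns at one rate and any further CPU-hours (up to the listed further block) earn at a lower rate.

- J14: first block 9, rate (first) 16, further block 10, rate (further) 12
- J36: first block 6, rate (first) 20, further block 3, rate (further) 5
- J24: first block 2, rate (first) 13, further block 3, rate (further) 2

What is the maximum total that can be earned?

314

Treat each block as its own option and order by rate: J36/first 20 > J14/first 16 > J24/first 13 > J14/second 12 > J36/second 5 > J24/second 2.
J36 first at 20: fill all 6 — 13 left.
Fill J14 first block (9 at 16) — 4 left.
Fill J24 first block (2 at 13) — 2 left.
J14/second: +2 of 10 at 12; pool empty.
Total = 20×6 + 16×9 + 13×2 + 12×2 = 314.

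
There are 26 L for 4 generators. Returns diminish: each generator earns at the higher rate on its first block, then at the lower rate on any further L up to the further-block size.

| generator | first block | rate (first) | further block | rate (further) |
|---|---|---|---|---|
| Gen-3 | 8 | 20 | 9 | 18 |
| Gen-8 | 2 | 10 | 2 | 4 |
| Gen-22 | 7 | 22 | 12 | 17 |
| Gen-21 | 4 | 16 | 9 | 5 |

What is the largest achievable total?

Order all 8 blocks by rate: Gen-22/first 22 > Gen-3/first 20 > Gen-3/second 18 > Gen-22/second 17 > Gen-21/first 16 > Gen-8/first 10 > Gen-21/second 5 > Gen-8/second 4.
Gen-22 first at 22: fill all 7 ; 19 left.
Gen-3 first at 20: fill all 8 ; 11 left.
Fill Gen-3 second block (9 at 18) ; 2 left.
2 remain; put them into Gen-22 second at 17.
Total = 22×7 + 20×8 + 18×9 + 17×2 = 510.

510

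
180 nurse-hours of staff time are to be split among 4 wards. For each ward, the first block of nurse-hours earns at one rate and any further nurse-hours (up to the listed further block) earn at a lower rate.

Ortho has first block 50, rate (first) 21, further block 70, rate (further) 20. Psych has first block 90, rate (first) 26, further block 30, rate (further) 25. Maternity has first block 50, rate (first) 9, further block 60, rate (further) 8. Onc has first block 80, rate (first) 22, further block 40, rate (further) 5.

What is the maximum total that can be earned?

Rank every tier by rate: Psych/T1 26 > Psych/T2 25 > Onc/T1 22 > Ortho/T1 21 > Ortho/T2 20 > Maternity/T1 9 > Maternity/T2 8 > Onc/T2 5.
Psych/T1 (26): +90 ; 90 left.
Psych/T2 (25): +30 ; 60 left.
Onc/T1: +60 of 80 at 22; pool empty.
Total = 26×90 + 25×30 + 22×60 = 4410.

4410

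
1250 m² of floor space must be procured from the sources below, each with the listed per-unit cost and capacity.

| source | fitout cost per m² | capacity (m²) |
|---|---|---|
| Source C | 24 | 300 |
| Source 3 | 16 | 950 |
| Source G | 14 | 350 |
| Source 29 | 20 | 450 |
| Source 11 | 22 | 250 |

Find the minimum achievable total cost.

19300

Cheapest first:
Source G (14): use full 350 → 900 m² to go.
Source 3 (16): take the remaining 900 → done.
Source 29, Source 11, Source C: unused.
Cost = 350×14 + 900×16 = 19300.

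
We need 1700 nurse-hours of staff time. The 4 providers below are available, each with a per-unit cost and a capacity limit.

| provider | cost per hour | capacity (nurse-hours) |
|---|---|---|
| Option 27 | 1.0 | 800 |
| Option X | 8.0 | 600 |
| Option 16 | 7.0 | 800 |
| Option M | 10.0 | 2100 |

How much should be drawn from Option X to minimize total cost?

100

Use providers in increasing cost order.
Option 27 (1.0): use full 800 → 900 nurse-hours to go.
Take 800 from Option 16 at 7.0 → need 100 more.
Take 100 from Option X at 8.0 to finish.
Option M: unused.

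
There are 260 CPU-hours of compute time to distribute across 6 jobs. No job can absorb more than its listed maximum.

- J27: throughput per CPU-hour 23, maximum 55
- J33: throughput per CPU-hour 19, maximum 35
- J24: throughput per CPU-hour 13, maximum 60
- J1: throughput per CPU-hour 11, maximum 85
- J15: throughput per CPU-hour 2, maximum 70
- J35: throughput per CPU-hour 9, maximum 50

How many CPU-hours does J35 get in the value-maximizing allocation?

Highest throughput per CPU-hour first: J27 23 > J33 19 > J24 13 > J1 11 > J35 9 > J15 2.
Give J27 55 to hit its cap of 55 → 205 left.
J33 takes 35 to reach its cap of 35 → 170 left.
Give J24 60 to hit its cap of 60 → 110 left.
J1 takes 85 to reach its cap of 85 → 25 left.
J35 has room for 50 but only 25 remain, so it gets 25.

25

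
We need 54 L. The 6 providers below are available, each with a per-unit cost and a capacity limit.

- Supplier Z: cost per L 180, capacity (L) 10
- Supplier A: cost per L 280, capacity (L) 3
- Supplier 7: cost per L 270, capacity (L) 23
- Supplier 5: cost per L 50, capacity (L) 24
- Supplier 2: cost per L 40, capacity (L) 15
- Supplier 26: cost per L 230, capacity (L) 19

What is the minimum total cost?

Fill from the cheapest provider first.
Supplier 2 (40): use full 15 — 39 L to go.
Supplier 5 at 50: take all 24 L — 15 still needed.
Supplier Z at 180: take all 10 L — 5 still needed.
Supplier 26 (230): take the remaining 5 — done.
Supplier 7, Supplier A: unused.
Cost = 15×40 + 24×50 + 10×180 + 5×230 = 4750.

4750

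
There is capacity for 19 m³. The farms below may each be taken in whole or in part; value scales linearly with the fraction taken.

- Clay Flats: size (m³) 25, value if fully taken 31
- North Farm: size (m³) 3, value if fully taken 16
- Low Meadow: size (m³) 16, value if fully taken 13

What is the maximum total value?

Best value per unit of size first: North Farm 16/3≈5.33, Clay Flats 31/25≈1.24, Low Meadow 13/16≈0.812.
All 3 m³ of North Farm fit (value 16) → 16 remain.
Fill the last 16 m³ with part of Clay Flats: 16/25 of it earns 19.84.
Total value = 35.84.

35.84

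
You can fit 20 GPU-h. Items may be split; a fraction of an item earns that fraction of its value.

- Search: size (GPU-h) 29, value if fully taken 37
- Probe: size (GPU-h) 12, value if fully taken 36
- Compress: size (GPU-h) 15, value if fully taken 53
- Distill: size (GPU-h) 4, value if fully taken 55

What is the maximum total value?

Best value per unit of size first: Distill 55/4≈13.8, Compress 53/15≈3.53, Probe 36/12≈3, Search 37/29≈1.28.
All 4 GPU-h of Distill fit (value 55) — 16 remain.
All 15 GPU-h of Compress fit (value 53) — 1 remain.
1 GPU-h left: a 1/12 share of Probe gives 36×1/12 = 3.
Total value = 111.

111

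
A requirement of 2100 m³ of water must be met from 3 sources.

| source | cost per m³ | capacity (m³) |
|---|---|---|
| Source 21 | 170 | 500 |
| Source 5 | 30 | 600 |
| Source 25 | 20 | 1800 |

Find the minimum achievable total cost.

45000

Use sources in increasing cost order.
Source 25 at 20: take all 1800 m³ → 300 still needed.
Take 300 from Source 5 at 30 to finish.
Source 21: unused.
Cost = 1800×20 + 300×30 = 45000.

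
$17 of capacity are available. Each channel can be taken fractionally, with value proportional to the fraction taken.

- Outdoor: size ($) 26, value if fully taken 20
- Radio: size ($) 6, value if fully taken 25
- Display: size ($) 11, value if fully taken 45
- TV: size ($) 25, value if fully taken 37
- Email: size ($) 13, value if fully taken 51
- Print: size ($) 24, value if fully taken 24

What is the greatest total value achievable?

70

Sort by value density: Radio 25/6≈4.17, Display 45/11≈4.09, Email 51/13≈3.92, TV 37/25≈1.48, Print 24/24≈1, Outdoor 20/26≈0.769.
Take all of Radio (6 $, value 25) ; 11 $ left.
Take all of Display (11 $, value 45) ; 0 $ left.
Total value = 70.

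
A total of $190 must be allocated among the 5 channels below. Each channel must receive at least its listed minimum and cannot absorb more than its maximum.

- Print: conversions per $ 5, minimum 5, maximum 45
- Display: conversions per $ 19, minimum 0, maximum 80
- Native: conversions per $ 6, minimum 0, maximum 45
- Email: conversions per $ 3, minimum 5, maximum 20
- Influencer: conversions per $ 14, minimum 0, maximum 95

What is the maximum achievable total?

Meeting every minimum uses 5+0+0+5+0 = 10 $, leaving 180.
Order the channels by conversions per $: Display 19 > Influencer 14 > Native 6 > Print 5 > Email 3.
Display takes 80 more to reach its cap of 80 — 100 left.
Give Influencer 95 more to hit its cap of 95 — 5 left.
Native: +5 (room for 45) → 5. Pool exhausted.
Total = 5×5 + 19×80 + 6×5 + 3×5 + 14×95 = 2920.

2920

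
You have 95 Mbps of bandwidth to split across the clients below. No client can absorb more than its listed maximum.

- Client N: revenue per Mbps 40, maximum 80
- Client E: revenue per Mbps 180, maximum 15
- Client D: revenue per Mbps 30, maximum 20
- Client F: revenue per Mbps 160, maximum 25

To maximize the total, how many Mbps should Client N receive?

Highest revenue per Mbps first: Client E 180 > Client F 160 > Client N 40 > Client D 30.
Client E: +15 to 15 (cap) → 80 left.
Client F takes 25 to reach its cap of 25 → 55 left.
Client N has room for 80 but only 55 remain, so it gets 55.

55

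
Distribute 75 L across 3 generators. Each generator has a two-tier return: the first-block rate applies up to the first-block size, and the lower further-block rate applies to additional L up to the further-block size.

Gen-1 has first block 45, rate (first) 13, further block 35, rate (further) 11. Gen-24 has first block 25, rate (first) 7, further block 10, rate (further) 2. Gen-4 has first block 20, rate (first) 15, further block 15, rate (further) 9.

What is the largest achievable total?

Treat each block as its own option and order by rate: Gen-4/first 15 > Gen-1/first 13 > Gen-1/second 11 > Gen-4/second 9 > Gen-24/first 7 > Gen-24/second 2.
Gen-4 first at 15: fill all 20 — 55 left.
Gen-1 first at 13: fill all 45 — 10 left.
Gen-1 second at 11: only 10 left, fill 10.
Total = 15×20 + 13×45 + 11×10 = 995.

995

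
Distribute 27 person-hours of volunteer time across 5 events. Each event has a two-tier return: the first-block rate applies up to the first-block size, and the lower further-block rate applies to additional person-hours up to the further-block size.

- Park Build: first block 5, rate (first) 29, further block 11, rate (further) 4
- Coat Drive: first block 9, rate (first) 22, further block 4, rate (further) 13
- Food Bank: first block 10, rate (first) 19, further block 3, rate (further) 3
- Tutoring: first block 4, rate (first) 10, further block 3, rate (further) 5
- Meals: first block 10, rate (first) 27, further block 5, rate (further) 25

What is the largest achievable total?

Order all 10 blocks by rate: Park Build/T1 29 > Meals/T1 27 > Meals/T2 25 > Coat Drive/T1 22 > Food Bank/T1 19 > Coat Drive/T2 13 > Tutoring/T1 10 > Tutoring/T2 5 > Park Build/T2 4 > Food Bank/T2 3.
Park Build/T1 (29): +5 → 22 left.
Fill Meals T1 block (10 at 27) → 12 left.
Fill Meals T2 block (5 at 25) → 7 left.
7 remain; put them into Coat Drive T1 at 22.
Total = 29×5 + 27×10 + 25×5 + 22×7 = 694.

694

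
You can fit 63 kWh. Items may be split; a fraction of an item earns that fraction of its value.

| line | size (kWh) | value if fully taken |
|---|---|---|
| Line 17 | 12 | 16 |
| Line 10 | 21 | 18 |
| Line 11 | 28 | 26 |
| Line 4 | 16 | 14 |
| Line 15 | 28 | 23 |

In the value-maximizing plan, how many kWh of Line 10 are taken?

7

Best value per unit of size first: Line 17 16/12≈1.33, Line 11 26/28≈0.929, Line 4 14/16≈0.875, Line 10 18/21≈0.857, Line 15 23/28≈0.821.
All 12 kWh of Line 17 fit (value 16) — 51 remain.
All 28 kWh of Line 11 fit (value 26) — 23 remain.
Line 4: take in full, 16 kWh for value 14 — 7 left.
Only 7 kWh remain; take 7/21 of Line 10 for value 18×7/21 = 6.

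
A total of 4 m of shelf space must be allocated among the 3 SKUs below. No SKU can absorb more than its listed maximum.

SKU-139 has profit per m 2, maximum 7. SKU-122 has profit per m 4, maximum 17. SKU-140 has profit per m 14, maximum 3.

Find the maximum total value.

Rank by profit per m: SKU-140 14 > SKU-122 4 > SKU-139 2.
Give SKU-140 3 to hit its cap of 3 ; 1 left.
SKU-122: +1 (room for 17) → 1. Pool exhausted.
Total = 4×1 + 14×3 = 46.

46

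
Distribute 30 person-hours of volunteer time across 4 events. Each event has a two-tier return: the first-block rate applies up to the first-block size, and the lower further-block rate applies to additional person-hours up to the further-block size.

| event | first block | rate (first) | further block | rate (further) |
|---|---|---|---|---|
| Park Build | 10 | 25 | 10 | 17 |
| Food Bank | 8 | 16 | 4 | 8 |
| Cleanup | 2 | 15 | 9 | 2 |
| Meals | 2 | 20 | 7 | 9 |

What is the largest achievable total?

588

Rank every tier by rate: Park Build/T1 25 > Meals/T1 20 > Park Build/T2 17 > Food Bank/T1 16 > Cleanup/T1 15 > Meals/T2 9 > Food Bank/T2 8 > Cleanup/T2 2.
Park Build/T1 (25): +10 → 20 left.
Meals T1 at 20: fill all 2 → 18 left.
Fill Park Build T2 block (10 at 17) → 8 left.
Food Bank T1 at 16: fill all 8 → 0 left.
Total = 25×10 + 20×2 + 17×10 + 16×8 = 588.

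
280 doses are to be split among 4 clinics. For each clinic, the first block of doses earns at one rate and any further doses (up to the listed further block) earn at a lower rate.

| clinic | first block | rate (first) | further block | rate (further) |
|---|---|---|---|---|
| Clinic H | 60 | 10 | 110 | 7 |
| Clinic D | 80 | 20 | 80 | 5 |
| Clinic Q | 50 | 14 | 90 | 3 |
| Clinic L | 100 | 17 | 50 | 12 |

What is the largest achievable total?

Treat each block as its own option and order by rate: Clinic D/tier1 20 > Clinic L/tier1 17 > Clinic Q/tier1 14 > Clinic L/tier2 12 > Clinic H/tier1 10 > Clinic H/tier2 7 > Clinic D/tier2 5 > Clinic Q/tier2 3.
Fill Clinic D tier1 block (80 at 20) → 200 left.
Fill Clinic L tier1 block (100 at 17) → 100 left.
Clinic Q tier1 at 14: fill all 50 → 50 left.
Fill Clinic L tier2 block (50 at 12) → 0 left.
Total = 20×80 + 17×100 + 14×50 + 12×50 = 4600.

4600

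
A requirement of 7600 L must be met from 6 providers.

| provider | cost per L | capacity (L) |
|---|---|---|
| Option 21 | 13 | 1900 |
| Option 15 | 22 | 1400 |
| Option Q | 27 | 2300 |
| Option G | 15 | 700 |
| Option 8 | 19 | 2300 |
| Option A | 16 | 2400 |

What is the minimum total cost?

123900

Cheapest first:
Option 21 at 13: take all 1900 L → 5700 still needed.
Option G at 15: take all 700 L → 5000 still needed.
Option A at 16: take all 2400 L → 2600 still needed.
Option 8 (19): use full 2300 → 300 L to go.
Option 15 at 22: take 300 of its 1400 → requirement met.
Option Q: unused.
Cost = 1900×13 + 700×15 + 2400×16 + 2300×19 + 300×22 = 123900.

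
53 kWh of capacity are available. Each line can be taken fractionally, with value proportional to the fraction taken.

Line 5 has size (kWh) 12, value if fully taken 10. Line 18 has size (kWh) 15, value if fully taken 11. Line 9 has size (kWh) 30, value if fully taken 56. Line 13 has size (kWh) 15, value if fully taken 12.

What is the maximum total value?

74.8

Sort by value density: Line 9 56/30≈1.87, Line 5 10/12≈0.833, Line 13 12/15≈0.8, Line 18 11/15≈0.733.
Line 9: take in full, 30 kWh for value 56 → 23 left.
Line 5: take in full, 12 kWh for value 10 → 11 left.
Fill the last 11 kWh with part of Line 13: 11/15 of it earns 8.8.
Total value = 74.8.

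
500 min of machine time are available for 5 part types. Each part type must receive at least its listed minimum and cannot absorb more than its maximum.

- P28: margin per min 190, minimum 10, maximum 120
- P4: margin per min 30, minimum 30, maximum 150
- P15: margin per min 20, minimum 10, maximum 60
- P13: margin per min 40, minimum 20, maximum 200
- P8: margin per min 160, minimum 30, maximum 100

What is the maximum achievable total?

49100

Meeting every minimum uses 10+30+10+20+30 = 100 min, leaving 400.
Rank by margin per min: P28 190 > P8 160 > P13 40 > P4 30 > P15 20.
P28: +110 to 120 (cap) — 290 left.
P8: +70 to 100 (cap) — 220 left.
Give P13 180 more to hit its cap of 200 — 40 left.
Only 40 left; P4 takes them to reach 70.
Total = 190×120 + 30×70 + 20×10 + 40×200 + 160×100 = 49100.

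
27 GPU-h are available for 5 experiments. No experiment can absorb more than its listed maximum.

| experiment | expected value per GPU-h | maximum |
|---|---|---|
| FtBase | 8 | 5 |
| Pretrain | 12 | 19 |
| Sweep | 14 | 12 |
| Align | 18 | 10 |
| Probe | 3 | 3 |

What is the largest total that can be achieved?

408

Highest expected value per GPU-h first: Align 18 > Sweep 14 > Pretrain 12 > FtBase 8 > Probe 3.
Align takes 10 to reach its cap of 10 → 17 left.
Sweep: +12 to 12 (cap) → 5 left.
Pretrain has room for 19 but only 5 remain, so it gets 5.
Total = 12×5 + 14×12 + 18×10 = 408.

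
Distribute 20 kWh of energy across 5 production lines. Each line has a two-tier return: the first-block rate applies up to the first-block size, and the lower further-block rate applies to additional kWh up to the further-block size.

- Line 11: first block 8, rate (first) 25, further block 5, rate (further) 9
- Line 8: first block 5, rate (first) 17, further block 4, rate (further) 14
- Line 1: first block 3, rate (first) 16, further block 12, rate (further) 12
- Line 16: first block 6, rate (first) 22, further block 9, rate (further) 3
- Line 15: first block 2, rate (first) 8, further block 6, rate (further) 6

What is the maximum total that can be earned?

Order all 10 blocks by rate: Line 11/T1 25 > Line 16/T1 22 > Line 8/T1 17 > Line 1/T1 16 > Line 8/T2 14 > Line 1/T2 12 > Line 11/T2 9 > Line 15/T1 8 > Line 15/T2 6 > Line 16/T2 3.
Fill Line 11 T1 block (8 at 25) → 12 left.
Fill Line 16 T1 block (6 at 22) → 6 left.
Line 8 T1 at 17: fill all 5 → 1 left.
1 remain; put them into Line 1 T1 at 16.
Total = 25×8 + 22×6 + 17×5 + 16×1 = 433.

433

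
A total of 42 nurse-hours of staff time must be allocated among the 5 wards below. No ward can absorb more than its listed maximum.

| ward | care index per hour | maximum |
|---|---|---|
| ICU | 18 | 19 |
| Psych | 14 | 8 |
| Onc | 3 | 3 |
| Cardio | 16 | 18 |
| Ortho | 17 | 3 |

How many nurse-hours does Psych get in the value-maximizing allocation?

Highest care index per hour first: ICU 18 > Ortho 17 > Cardio 16 > Psych 14 > Onc 3.
ICU: +19 to 19 (cap) → 23 left.
Ortho: +3 to 3 (cap) → 20 left.
Cardio: +18 to 18 (cap) → 2 left.
Only 2 left; Psych takes them to reach 2.

2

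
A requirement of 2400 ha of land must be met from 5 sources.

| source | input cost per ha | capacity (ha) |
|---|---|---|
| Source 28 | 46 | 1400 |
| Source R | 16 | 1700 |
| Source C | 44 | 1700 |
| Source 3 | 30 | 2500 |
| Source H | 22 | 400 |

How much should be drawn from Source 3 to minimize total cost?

300

Cheapest first:
Source R (16): use full 1700 — 700 ha to go.
Source H (22): use full 400 — 300 ha to go.
Source 3 (30): take the remaining 300 — done.
Source C, Source 28: unused.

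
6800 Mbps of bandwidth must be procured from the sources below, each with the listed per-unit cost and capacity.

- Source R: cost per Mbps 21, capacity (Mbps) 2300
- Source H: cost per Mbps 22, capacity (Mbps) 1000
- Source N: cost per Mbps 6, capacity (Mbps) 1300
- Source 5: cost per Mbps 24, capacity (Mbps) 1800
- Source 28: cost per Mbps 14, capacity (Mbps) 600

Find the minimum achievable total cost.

124900

Use sources in increasing cost order.
Take 1300 from Source N at 6 → need 5500 more.
Source 28 (14): use full 600 → 4900 Mbps to go.
Source R (21): use full 2300 → 2600 Mbps to go.
Take 1000 from Source H at 22 → need 1600 more.
Source 5 at 24: take 1600 of its 1800 → requirement met.
Cost = 1300×6 + 600×14 + 2300×21 + 1000×22 + 1600×24 = 124900.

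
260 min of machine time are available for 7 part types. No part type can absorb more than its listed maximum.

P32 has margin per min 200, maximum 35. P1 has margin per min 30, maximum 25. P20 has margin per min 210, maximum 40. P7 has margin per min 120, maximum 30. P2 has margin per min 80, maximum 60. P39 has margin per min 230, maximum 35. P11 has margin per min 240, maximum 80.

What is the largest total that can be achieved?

Highest margin per min first: P11 240 > P39 230 > P20 210 > P32 200 > P7 120 > P2 80 > P1 30.
P11 takes 80 to reach its cap of 80 — 180 left.
Give P39 35 to hit its cap of 35 — 145 left.
Give P20 40 to hit its cap of 40 — 105 left.
P32 takes 35 to reach its cap of 35 — 70 left.
P7 takes 30 to reach its cap of 30 — 40 left.
P2 has room for 60 but only 40 remain, so it gets 40.
Total = 200×35 + 210×40 + 120×30 + 80×40 + 230×35 + 240×80 = 49450.

49450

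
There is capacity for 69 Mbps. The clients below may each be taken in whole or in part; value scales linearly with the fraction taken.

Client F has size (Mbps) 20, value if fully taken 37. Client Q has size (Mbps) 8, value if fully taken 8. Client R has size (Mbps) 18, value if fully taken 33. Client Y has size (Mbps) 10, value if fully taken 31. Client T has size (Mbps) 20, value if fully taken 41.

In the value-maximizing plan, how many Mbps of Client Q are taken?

1

Sort by value density: Client Y 31/10≈3.1, Client T 41/20≈2.05, Client F 37/20≈1.85, Client R 33/18≈1.83, Client Q 8/8≈1.
Take all of Client Y (10 Mbps, value 31) ; 59 Mbps left.
Take all of Client T (20 Mbps, value 41) ; 39 Mbps left.
All 20 Mbps of Client F fit (value 37) ; 19 remain.
Client R: take in full, 18 Mbps for value 33 ; 1 left.
1 Mbps left: a 1/8 share of Client Q gives 8×1/8 = 1.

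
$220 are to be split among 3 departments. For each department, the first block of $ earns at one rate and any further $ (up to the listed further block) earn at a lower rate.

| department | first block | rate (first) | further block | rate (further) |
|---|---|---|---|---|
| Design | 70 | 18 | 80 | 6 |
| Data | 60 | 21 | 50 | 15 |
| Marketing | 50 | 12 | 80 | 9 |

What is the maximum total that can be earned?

Order all 6 blocks by rate: Data/T1 21 > Design/T1 18 > Data/T2 15 > Marketing/T1 12 > Marketing/T2 9 > Design/T2 6.
Data T1 at 21: fill all 60 ; 160 left.
Design T1 at 18: fill all 70 ; 90 left.
Data T2 at 15: fill all 50 ; 40 left.
Marketing/T1: +40 of 50 at 12; pool empty.
Total = 21×60 + 18×70 + 15×50 + 12×40 = 3750.

3750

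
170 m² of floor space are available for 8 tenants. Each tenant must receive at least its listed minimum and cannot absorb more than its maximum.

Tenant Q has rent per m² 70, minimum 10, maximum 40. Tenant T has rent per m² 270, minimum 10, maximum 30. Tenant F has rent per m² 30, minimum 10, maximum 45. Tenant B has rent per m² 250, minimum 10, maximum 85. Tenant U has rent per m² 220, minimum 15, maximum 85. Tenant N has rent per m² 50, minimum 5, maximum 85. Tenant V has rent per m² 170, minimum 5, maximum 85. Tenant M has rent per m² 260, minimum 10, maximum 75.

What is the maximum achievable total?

38000

Meeting every minimum uses 10+10+10+10+15+5+5+10 = 75 m², leaving 95.
Order the tenants by rent per m²: Tenant T 270 > Tenant M 260 > Tenant B 250 > Tenant U 220 > Tenant V 170 > Tenant Q 70 > Tenant N 50 > Tenant F 30.
Tenant T takes 20 more to reach its cap of 30 → 75 left.
Tenant M takes 65 more to reach its cap of 75 → 10 left.
Tenant B: +10 (room for 75) → 20. Pool exhausted.
Total = 70×10 + 270×30 + 30×10 + 250×20 + 220×15 + 50×5 + 170×5 + 260×75 = 38000.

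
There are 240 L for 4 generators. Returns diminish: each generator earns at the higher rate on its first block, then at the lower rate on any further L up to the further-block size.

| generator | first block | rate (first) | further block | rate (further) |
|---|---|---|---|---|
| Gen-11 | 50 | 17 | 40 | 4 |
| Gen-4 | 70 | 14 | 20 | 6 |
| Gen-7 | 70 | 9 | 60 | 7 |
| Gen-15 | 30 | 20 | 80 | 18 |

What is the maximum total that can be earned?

3960

Order all 8 blocks by rate: Gen-15/T1 20 > Gen-15/T2 18 > Gen-11/T1 17 > Gen-4/T1 14 > Gen-7/T1 9 > Gen-7/T2 7 > Gen-4/T2 6 > Gen-11/T2 4.
Fill Gen-15 T1 block (30 at 20) → 210 left.
Fill Gen-15 T2 block (80 at 18) → 130 left.
Fill Gen-11 T1 block (50 at 17) → 80 left.
Gen-4 T1 at 14: fill all 70 → 10 left.
Gen-7 T1 at 9: only 10 left, fill 10.
Total = 20×30 + 18×80 + 17×50 + 14×70 + 9×10 = 3960.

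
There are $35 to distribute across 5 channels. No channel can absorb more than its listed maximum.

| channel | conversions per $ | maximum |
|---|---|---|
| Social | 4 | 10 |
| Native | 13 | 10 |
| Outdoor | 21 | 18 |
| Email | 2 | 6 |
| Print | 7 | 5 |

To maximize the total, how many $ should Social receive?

Rank by conversions per $: Outdoor 21 > Native 13 > Print 7 > Social 4 > Email 2.
Outdoor: +18 to 18 (cap) — 17 left.
Native takes 10 to reach its cap of 10 — 7 left.
Print takes 5 to reach its cap of 5 — 2 left.
Only 2 left; Social takes them to reach 2.

2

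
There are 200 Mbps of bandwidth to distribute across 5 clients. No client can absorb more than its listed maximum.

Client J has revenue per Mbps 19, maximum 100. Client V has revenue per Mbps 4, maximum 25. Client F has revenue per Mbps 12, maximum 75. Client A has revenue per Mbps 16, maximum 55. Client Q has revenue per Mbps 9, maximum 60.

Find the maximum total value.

Highest revenue per Mbps first: Client J 19 > Client A 16 > Client F 12 > Client Q 9 > Client V 4.
Give Client J 100 to hit its cap of 100 — 100 left.
Client A: +55 to 55 (cap) — 45 left.
Client F: +45 (room for 75) → 45. Pool exhausted.
Total = 19×100 + 12×45 + 16×55 = 3320.

3320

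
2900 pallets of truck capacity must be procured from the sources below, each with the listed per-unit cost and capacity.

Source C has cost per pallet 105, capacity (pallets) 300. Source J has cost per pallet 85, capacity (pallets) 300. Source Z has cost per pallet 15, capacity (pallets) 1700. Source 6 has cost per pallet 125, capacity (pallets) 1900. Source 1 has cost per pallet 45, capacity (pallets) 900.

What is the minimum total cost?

91500

Cheapest first:
Source Z at 15: take all 1700 pallets — 1200 still needed.
Source 1 (45): use full 900 — 300 pallets to go.
Take 300 from Source J at 85 — need 0 more.
Source C, Source 6: unused.
Cost = 1700×15 + 900×45 + 300×85 = 91500.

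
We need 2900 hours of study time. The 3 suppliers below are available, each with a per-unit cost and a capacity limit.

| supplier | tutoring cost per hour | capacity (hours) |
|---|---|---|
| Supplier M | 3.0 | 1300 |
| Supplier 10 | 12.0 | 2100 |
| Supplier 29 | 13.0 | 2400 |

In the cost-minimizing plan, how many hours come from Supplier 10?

Cheapest first:
Take 1300 from Supplier M at 3.0 — need 1600 more.
Supplier 10 (12.0): take the remaining 1600 — done.
Supplier 29: unused.

1600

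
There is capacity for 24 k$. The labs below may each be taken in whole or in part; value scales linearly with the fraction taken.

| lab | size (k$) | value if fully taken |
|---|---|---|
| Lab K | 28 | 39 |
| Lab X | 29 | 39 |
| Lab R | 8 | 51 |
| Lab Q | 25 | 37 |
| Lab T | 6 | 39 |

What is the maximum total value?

Best value per unit of size first: Lab T 39/6≈6.5, Lab R 51/8≈6.38, Lab Q 37/25≈1.48, Lab K 39/28≈1.39, Lab X 39/29≈1.34.
Lab T: take in full, 6 k$ for value 39 → 18 left.
Take all of Lab R (8 k$, value 51) → 10 k$ left.
10 k$ left: a 10/25 share of Lab Q gives 37×10/25 = 14.8.
Total value = 104.8.

104.8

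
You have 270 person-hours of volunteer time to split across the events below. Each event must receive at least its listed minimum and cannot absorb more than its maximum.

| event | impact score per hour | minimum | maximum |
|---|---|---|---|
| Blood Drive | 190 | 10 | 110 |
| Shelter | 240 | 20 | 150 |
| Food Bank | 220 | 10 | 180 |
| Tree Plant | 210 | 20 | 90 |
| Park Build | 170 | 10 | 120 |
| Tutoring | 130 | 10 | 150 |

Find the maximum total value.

60500

Meeting every minimum uses 10+20+10+20+10+10 = 80 person-hours, leaving 190.
Order the events by impact score per hour: Shelter 240 > Food Bank 220 > Tree Plant 210 > Blood Drive 190 > Park Build 170 > Tutoring 130.
Give Shelter 130 more to hit its cap of 150 ; 60 left.
Only 60 left; Food Bank takes them to reach 70.
Total = 190×10 + 240×150 + 220×70 + 210×20 + 170×10 + 130×10 = 60500.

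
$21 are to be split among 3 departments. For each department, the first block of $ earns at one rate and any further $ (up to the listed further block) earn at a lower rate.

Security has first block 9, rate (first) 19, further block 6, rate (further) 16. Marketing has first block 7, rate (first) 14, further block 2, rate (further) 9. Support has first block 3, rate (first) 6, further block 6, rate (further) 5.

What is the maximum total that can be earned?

Order all 6 blocks by rate: Security/T1 19 > Security/T2 16 > Marketing/T1 14 > Marketing/T2 9 > Support/T1 6 > Support/T2 5.
Fill Security T1 block (9 at 19) — 12 left.
Fill Security T2 block (6 at 16) — 6 left.
Marketing/T1: +6 of 7 at 14; pool empty.
Total = 19×9 + 16×6 + 14×6 = 351.

351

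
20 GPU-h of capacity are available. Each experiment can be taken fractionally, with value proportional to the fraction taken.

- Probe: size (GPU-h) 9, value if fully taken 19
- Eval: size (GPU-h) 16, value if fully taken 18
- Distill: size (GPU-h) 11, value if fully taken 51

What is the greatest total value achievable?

70

Rank by value-to-size ratio: Distill 51/11≈4.64, Probe 19/9≈2.11, Eval 18/16≈1.12.
All 11 GPU-h of Distill fit (value 51) → 9 remain.
All 9 GPU-h of Probe fit (value 19) → 0 remain.
Total value = 70.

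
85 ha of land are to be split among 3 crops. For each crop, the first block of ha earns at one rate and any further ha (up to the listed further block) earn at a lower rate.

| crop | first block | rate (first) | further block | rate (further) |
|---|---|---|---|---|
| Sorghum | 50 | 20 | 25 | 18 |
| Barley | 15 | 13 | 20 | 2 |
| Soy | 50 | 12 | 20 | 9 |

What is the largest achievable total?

1580

Treat each block as its own option and order by rate: Sorghum/T1 20 > Sorghum/T2 18 > Barley/T1 13 > Soy/T1 12 > Soy/T2 9 > Barley/T2 2.
Fill Sorghum T1 block (50 at 20) — 35 left.
Sorghum T2 at 18: fill all 25 — 10 left.
10 remain; put them into Barley T1 at 13.
Total = 20×50 + 18×25 + 13×10 = 1580.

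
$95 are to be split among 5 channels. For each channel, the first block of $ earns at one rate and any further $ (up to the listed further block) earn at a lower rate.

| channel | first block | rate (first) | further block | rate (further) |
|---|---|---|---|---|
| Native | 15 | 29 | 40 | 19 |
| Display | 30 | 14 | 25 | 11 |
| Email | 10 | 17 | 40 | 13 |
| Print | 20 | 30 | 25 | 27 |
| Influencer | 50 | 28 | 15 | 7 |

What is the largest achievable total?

Order all 10 blocks by rate: Print/tier1 30 > Native/tier1 29 > Influencer/tier1 28 > Print/tier2 27 > Native/tier2 19 > Email/tier1 17 > Display/tier1 14 > Email/tier2 13 > Display/tier2 11 > Influencer/tier2 7.
Print tier1 at 30: fill all 20 → 75 left.
Fill Native tier1 block (15 at 29) → 60 left.
Fill Influencer tier1 block (50 at 28) → 10 left.
Print/tier2: +10 of 25 at 27; pool empty.
Total = 30×20 + 29×15 + 28×50 + 27×10 = 2705.

2705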